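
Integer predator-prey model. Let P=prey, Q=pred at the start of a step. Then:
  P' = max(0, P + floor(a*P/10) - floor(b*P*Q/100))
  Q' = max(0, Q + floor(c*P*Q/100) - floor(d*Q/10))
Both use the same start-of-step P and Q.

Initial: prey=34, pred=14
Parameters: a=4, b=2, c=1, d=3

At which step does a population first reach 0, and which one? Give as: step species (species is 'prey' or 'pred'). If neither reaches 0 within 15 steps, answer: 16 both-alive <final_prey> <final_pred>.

Step 1: prey: 34+13-9=38; pred: 14+4-4=14
Step 2: prey: 38+15-10=43; pred: 14+5-4=15
Step 3: prey: 43+17-12=48; pred: 15+6-4=17
Step 4: prey: 48+19-16=51; pred: 17+8-5=20
Step 5: prey: 51+20-20=51; pred: 20+10-6=24
Step 6: prey: 51+20-24=47; pred: 24+12-7=29
Step 7: prey: 47+18-27=38; pred: 29+13-8=34
Step 8: prey: 38+15-25=28; pred: 34+12-10=36
Step 9: prey: 28+11-20=19; pred: 36+10-10=36
Step 10: prey: 19+7-13=13; pred: 36+6-10=32
Step 11: prey: 13+5-8=10; pred: 32+4-9=27
Step 12: prey: 10+4-5=9; pred: 27+2-8=21
Step 13: prey: 9+3-3=9; pred: 21+1-6=16
Step 14: prey: 9+3-2=10; pred: 16+1-4=13
Step 15: prey: 10+4-2=12; pred: 13+1-3=11
No extinction within 15 steps

Answer: 16 both-alive 12 11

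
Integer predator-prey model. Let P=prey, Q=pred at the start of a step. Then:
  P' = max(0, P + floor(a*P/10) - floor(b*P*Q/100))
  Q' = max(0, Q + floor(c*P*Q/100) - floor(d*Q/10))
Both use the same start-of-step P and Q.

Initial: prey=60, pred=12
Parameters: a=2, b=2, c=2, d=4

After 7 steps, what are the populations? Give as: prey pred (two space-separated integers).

Step 1: prey: 60+12-14=58; pred: 12+14-4=22
Step 2: prey: 58+11-25=44; pred: 22+25-8=39
Step 3: prey: 44+8-34=18; pred: 39+34-15=58
Step 4: prey: 18+3-20=1; pred: 58+20-23=55
Step 5: prey: 1+0-1=0; pred: 55+1-22=34
Step 6: prey: 0+0-0=0; pred: 34+0-13=21
Step 7: prey: 0+0-0=0; pred: 21+0-8=13

Answer: 0 13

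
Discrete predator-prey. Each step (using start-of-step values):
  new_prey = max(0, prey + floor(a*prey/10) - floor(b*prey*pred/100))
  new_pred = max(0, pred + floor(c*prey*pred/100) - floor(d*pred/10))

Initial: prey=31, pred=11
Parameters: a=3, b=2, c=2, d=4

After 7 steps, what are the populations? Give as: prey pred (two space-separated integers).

Answer: 9 32

Derivation:
Step 1: prey: 31+9-6=34; pred: 11+6-4=13
Step 2: prey: 34+10-8=36; pred: 13+8-5=16
Step 3: prey: 36+10-11=35; pred: 16+11-6=21
Step 4: prey: 35+10-14=31; pred: 21+14-8=27
Step 5: prey: 31+9-16=24; pred: 27+16-10=33
Step 6: prey: 24+7-15=16; pred: 33+15-13=35
Step 7: prey: 16+4-11=9; pred: 35+11-14=32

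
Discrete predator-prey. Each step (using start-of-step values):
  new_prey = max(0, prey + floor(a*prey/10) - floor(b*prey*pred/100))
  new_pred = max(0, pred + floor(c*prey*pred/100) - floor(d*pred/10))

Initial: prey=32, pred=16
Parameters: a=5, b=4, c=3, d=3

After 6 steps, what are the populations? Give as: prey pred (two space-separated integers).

Step 1: prey: 32+16-20=28; pred: 16+15-4=27
Step 2: prey: 28+14-30=12; pred: 27+22-8=41
Step 3: prey: 12+6-19=0; pred: 41+14-12=43
Step 4: prey: 0+0-0=0; pred: 43+0-12=31
Step 5: prey: 0+0-0=0; pred: 31+0-9=22
Step 6: prey: 0+0-0=0; pred: 22+0-6=16

Answer: 0 16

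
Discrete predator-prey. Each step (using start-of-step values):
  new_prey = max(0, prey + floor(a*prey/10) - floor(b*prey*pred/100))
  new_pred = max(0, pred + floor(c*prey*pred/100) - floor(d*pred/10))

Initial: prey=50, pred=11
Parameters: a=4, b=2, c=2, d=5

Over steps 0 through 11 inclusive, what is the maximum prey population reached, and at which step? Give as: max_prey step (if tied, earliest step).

Step 1: prey: 50+20-11=59; pred: 11+11-5=17
Step 2: prey: 59+23-20=62; pred: 17+20-8=29
Step 3: prey: 62+24-35=51; pred: 29+35-14=50
Step 4: prey: 51+20-51=20; pred: 50+51-25=76
Step 5: prey: 20+8-30=0; pred: 76+30-38=68
Step 6: prey: 0+0-0=0; pred: 68+0-34=34
Step 7: prey: 0+0-0=0; pred: 34+0-17=17
Step 8: prey: 0+0-0=0; pred: 17+0-8=9
Step 9: prey: 0+0-0=0; pred: 9+0-4=5
Step 10: prey: 0+0-0=0; pred: 5+0-2=3
Step 11: prey: 0+0-0=0; pred: 3+0-1=2
Max prey = 62 at step 2

Answer: 62 2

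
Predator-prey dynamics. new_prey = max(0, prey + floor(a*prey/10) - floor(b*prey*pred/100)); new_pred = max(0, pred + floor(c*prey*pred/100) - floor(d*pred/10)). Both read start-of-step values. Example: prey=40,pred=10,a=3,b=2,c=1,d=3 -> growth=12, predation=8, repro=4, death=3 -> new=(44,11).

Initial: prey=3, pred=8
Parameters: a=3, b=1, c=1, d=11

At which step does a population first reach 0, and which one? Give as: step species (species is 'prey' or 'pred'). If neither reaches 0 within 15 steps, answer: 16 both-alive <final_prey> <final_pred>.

Step 1: prey: 3+0-0=3; pred: 8+0-8=0
First extinction: pred at step 1

Answer: 1 pred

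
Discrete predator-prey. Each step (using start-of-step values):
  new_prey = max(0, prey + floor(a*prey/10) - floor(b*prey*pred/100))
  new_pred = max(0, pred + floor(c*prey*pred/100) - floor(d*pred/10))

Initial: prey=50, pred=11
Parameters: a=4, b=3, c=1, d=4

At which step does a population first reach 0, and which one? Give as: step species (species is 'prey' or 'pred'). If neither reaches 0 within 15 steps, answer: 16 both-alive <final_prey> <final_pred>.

Step 1: prey: 50+20-16=54; pred: 11+5-4=12
Step 2: prey: 54+21-19=56; pred: 12+6-4=14
Step 3: prey: 56+22-23=55; pred: 14+7-5=16
Step 4: prey: 55+22-26=51; pred: 16+8-6=18
Step 5: prey: 51+20-27=44; pred: 18+9-7=20
Step 6: prey: 44+17-26=35; pred: 20+8-8=20
Step 7: prey: 35+14-21=28; pred: 20+7-8=19
Step 8: prey: 28+11-15=24; pred: 19+5-7=17
Step 9: prey: 24+9-12=21; pred: 17+4-6=15
Step 10: prey: 21+8-9=20; pred: 15+3-6=12
Step 11: prey: 20+8-7=21; pred: 12+2-4=10
Step 12: prey: 21+8-6=23; pred: 10+2-4=8
Step 13: prey: 23+9-5=27; pred: 8+1-3=6
Step 14: prey: 27+10-4=33; pred: 6+1-2=5
Step 15: prey: 33+13-4=42; pred: 5+1-2=4
No extinction within 15 steps

Answer: 16 both-alive 42 4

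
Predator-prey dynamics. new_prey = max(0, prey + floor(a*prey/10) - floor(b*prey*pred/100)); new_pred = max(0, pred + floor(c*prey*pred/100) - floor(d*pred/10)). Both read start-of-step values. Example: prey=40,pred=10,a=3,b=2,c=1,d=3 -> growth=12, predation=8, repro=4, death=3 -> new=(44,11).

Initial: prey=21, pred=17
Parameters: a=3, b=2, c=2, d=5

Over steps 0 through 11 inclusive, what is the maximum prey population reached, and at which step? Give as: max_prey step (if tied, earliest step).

Step 1: prey: 21+6-7=20; pred: 17+7-8=16
Step 2: prey: 20+6-6=20; pred: 16+6-8=14
Step 3: prey: 20+6-5=21; pred: 14+5-7=12
Step 4: prey: 21+6-5=22; pred: 12+5-6=11
Step 5: prey: 22+6-4=24; pred: 11+4-5=10
Step 6: prey: 24+7-4=27; pred: 10+4-5=9
Step 7: prey: 27+8-4=31; pred: 9+4-4=9
Step 8: prey: 31+9-5=35; pred: 9+5-4=10
Step 9: prey: 35+10-7=38; pred: 10+7-5=12
Step 10: prey: 38+11-9=40; pred: 12+9-6=15
Step 11: prey: 40+12-12=40; pred: 15+12-7=20
Max prey = 40 at step 10

Answer: 40 10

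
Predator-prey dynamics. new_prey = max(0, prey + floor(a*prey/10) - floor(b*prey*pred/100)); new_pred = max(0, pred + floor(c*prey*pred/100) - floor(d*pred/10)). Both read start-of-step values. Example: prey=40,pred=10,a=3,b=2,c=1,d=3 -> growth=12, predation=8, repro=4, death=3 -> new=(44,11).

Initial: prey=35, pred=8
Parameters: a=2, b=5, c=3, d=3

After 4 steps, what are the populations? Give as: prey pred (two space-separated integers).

Answer: 0 18

Derivation:
Step 1: prey: 35+7-14=28; pred: 8+8-2=14
Step 2: prey: 28+5-19=14; pred: 14+11-4=21
Step 3: prey: 14+2-14=2; pred: 21+8-6=23
Step 4: prey: 2+0-2=0; pred: 23+1-6=18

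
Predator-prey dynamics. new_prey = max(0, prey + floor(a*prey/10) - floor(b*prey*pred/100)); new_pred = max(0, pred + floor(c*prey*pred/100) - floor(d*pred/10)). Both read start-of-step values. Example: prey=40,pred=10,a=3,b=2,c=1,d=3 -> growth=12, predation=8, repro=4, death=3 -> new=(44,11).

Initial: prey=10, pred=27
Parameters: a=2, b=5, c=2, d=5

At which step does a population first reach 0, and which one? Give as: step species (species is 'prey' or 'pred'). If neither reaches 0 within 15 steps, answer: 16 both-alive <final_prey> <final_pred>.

Answer: 1 prey

Derivation:
Step 1: prey: 10+2-13=0; pred: 27+5-13=19
First extinction: prey at step 1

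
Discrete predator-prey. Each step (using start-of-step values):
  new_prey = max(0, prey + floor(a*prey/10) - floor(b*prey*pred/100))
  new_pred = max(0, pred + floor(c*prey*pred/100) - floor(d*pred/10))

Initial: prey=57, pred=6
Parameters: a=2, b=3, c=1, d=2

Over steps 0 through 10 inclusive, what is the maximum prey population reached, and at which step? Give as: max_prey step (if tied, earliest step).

Step 1: prey: 57+11-10=58; pred: 6+3-1=8
Step 2: prey: 58+11-13=56; pred: 8+4-1=11
Step 3: prey: 56+11-18=49; pred: 11+6-2=15
Step 4: prey: 49+9-22=36; pred: 15+7-3=19
Step 5: prey: 36+7-20=23; pred: 19+6-3=22
Step 6: prey: 23+4-15=12; pred: 22+5-4=23
Step 7: prey: 12+2-8=6; pred: 23+2-4=21
Step 8: prey: 6+1-3=4; pred: 21+1-4=18
Step 9: prey: 4+0-2=2; pred: 18+0-3=15
Step 10: prey: 2+0-0=2; pred: 15+0-3=12
Max prey = 58 at step 1

Answer: 58 1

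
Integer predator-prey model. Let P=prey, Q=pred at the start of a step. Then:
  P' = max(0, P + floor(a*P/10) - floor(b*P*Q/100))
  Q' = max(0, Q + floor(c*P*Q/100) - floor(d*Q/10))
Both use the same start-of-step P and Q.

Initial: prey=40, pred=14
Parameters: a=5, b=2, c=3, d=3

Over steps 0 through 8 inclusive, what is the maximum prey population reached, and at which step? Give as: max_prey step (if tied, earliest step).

Step 1: prey: 40+20-11=49; pred: 14+16-4=26
Step 2: prey: 49+24-25=48; pred: 26+38-7=57
Step 3: prey: 48+24-54=18; pred: 57+82-17=122
Step 4: prey: 18+9-43=0; pred: 122+65-36=151
Step 5: prey: 0+0-0=0; pred: 151+0-45=106
Step 6: prey: 0+0-0=0; pred: 106+0-31=75
Step 7: prey: 0+0-0=0; pred: 75+0-22=53
Step 8: prey: 0+0-0=0; pred: 53+0-15=38
Max prey = 49 at step 1

Answer: 49 1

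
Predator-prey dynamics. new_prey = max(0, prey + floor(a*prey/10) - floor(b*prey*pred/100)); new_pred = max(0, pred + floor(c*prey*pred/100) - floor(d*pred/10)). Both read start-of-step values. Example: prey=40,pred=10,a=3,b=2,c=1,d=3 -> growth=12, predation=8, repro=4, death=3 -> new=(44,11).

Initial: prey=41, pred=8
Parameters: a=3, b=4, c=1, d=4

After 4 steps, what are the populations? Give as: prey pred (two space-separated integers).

Answer: 40 8

Derivation:
Step 1: prey: 41+12-13=40; pred: 8+3-3=8
Step 2: prey: 40+12-12=40; pred: 8+3-3=8
Step 3: prey: 40+12-12=40; pred: 8+3-3=8
Step 4: prey: 40+12-12=40; pred: 8+3-3=8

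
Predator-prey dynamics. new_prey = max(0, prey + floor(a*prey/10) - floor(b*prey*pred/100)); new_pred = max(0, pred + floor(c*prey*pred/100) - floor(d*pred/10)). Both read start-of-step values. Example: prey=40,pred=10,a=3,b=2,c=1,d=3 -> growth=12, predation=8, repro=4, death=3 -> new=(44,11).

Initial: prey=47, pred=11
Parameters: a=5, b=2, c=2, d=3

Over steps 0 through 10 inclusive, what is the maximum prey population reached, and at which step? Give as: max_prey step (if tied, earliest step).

Step 1: prey: 47+23-10=60; pred: 11+10-3=18
Step 2: prey: 60+30-21=69; pred: 18+21-5=34
Step 3: prey: 69+34-46=57; pred: 34+46-10=70
Step 4: prey: 57+28-79=6; pred: 70+79-21=128
Step 5: prey: 6+3-15=0; pred: 128+15-38=105
Step 6: prey: 0+0-0=0; pred: 105+0-31=74
Step 7: prey: 0+0-0=0; pred: 74+0-22=52
Step 8: prey: 0+0-0=0; pred: 52+0-15=37
Step 9: prey: 0+0-0=0; pred: 37+0-11=26
Step 10: prey: 0+0-0=0; pred: 26+0-7=19
Max prey = 69 at step 2

Answer: 69 2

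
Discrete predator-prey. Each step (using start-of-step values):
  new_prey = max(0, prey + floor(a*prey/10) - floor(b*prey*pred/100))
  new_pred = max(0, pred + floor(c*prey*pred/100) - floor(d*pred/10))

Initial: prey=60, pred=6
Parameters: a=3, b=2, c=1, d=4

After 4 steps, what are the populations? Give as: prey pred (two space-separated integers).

Answer: 96 20

Derivation:
Step 1: prey: 60+18-7=71; pred: 6+3-2=7
Step 2: prey: 71+21-9=83; pred: 7+4-2=9
Step 3: prey: 83+24-14=93; pred: 9+7-3=13
Step 4: prey: 93+27-24=96; pred: 13+12-5=20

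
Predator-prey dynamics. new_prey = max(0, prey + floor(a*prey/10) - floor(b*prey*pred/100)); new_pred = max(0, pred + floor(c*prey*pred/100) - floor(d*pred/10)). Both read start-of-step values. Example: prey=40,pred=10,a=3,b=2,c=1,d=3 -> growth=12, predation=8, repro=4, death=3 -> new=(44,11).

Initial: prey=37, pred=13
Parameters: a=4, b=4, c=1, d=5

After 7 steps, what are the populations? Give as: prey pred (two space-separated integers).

Step 1: prey: 37+14-19=32; pred: 13+4-6=11
Step 2: prey: 32+12-14=30; pred: 11+3-5=9
Step 3: prey: 30+12-10=32; pred: 9+2-4=7
Step 4: prey: 32+12-8=36; pred: 7+2-3=6
Step 5: prey: 36+14-8=42; pred: 6+2-3=5
Step 6: prey: 42+16-8=50; pred: 5+2-2=5
Step 7: prey: 50+20-10=60; pred: 5+2-2=5

Answer: 60 5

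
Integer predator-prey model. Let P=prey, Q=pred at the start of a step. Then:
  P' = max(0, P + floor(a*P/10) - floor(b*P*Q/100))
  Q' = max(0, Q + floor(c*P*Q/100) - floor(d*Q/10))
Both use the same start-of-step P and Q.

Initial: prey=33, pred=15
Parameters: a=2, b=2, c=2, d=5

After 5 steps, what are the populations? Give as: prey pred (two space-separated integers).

Answer: 15 15

Derivation:
Step 1: prey: 33+6-9=30; pred: 15+9-7=17
Step 2: prey: 30+6-10=26; pred: 17+10-8=19
Step 3: prey: 26+5-9=22; pred: 19+9-9=19
Step 4: prey: 22+4-8=18; pred: 19+8-9=18
Step 5: prey: 18+3-6=15; pred: 18+6-9=15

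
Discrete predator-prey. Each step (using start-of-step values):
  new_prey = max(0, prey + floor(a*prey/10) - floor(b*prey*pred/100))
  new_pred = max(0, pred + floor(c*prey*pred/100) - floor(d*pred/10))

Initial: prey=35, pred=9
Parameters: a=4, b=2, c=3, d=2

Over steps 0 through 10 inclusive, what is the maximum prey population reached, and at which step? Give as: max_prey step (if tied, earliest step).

Step 1: prey: 35+14-6=43; pred: 9+9-1=17
Step 2: prey: 43+17-14=46; pred: 17+21-3=35
Step 3: prey: 46+18-32=32; pred: 35+48-7=76
Step 4: prey: 32+12-48=0; pred: 76+72-15=133
Step 5: prey: 0+0-0=0; pred: 133+0-26=107
Step 6: prey: 0+0-0=0; pred: 107+0-21=86
Step 7: prey: 0+0-0=0; pred: 86+0-17=69
Step 8: prey: 0+0-0=0; pred: 69+0-13=56
Step 9: prey: 0+0-0=0; pred: 56+0-11=45
Step 10: prey: 0+0-0=0; pred: 45+0-9=36
Max prey = 46 at step 2

Answer: 46 2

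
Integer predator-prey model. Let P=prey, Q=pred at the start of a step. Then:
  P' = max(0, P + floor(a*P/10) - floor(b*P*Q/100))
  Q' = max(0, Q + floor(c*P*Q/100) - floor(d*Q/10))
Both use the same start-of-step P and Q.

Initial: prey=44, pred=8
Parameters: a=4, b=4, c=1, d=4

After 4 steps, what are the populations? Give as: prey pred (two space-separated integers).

Answer: 56 10

Derivation:
Step 1: prey: 44+17-14=47; pred: 8+3-3=8
Step 2: prey: 47+18-15=50; pred: 8+3-3=8
Step 3: prey: 50+20-16=54; pred: 8+4-3=9
Step 4: prey: 54+21-19=56; pred: 9+4-3=10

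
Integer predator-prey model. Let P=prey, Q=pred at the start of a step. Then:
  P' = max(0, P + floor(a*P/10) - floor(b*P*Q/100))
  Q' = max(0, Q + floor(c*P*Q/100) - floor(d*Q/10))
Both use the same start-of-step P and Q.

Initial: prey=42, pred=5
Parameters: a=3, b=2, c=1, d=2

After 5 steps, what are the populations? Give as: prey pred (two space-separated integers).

Step 1: prey: 42+12-4=50; pred: 5+2-1=6
Step 2: prey: 50+15-6=59; pred: 6+3-1=8
Step 3: prey: 59+17-9=67; pred: 8+4-1=11
Step 4: prey: 67+20-14=73; pred: 11+7-2=16
Step 5: prey: 73+21-23=71; pred: 16+11-3=24

Answer: 71 24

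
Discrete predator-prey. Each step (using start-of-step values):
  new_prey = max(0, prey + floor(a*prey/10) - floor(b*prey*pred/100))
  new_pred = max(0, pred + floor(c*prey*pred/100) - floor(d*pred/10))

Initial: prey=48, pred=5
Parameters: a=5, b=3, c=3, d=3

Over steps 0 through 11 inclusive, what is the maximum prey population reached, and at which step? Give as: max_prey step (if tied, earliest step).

Step 1: prey: 48+24-7=65; pred: 5+7-1=11
Step 2: prey: 65+32-21=76; pred: 11+21-3=29
Step 3: prey: 76+38-66=48; pred: 29+66-8=87
Step 4: prey: 48+24-125=0; pred: 87+125-26=186
Step 5: prey: 0+0-0=0; pred: 186+0-55=131
Step 6: prey: 0+0-0=0; pred: 131+0-39=92
Step 7: prey: 0+0-0=0; pred: 92+0-27=65
Step 8: prey: 0+0-0=0; pred: 65+0-19=46
Step 9: prey: 0+0-0=0; pred: 46+0-13=33
Step 10: prey: 0+0-0=0; pred: 33+0-9=24
Step 11: prey: 0+0-0=0; pred: 24+0-7=17
Max prey = 76 at step 2

Answer: 76 2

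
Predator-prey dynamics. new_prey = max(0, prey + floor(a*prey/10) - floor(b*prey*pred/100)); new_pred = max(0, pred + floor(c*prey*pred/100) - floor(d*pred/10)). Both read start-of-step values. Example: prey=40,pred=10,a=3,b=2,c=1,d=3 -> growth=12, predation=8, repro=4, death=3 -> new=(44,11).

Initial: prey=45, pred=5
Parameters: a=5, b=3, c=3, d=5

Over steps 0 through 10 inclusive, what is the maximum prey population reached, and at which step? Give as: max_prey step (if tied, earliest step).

Answer: 75 2

Derivation:
Step 1: prey: 45+22-6=61; pred: 5+6-2=9
Step 2: prey: 61+30-16=75; pred: 9+16-4=21
Step 3: prey: 75+37-47=65; pred: 21+47-10=58
Step 4: prey: 65+32-113=0; pred: 58+113-29=142
Step 5: prey: 0+0-0=0; pred: 142+0-71=71
Step 6: prey: 0+0-0=0; pred: 71+0-35=36
Step 7: prey: 0+0-0=0; pred: 36+0-18=18
Step 8: prey: 0+0-0=0; pred: 18+0-9=9
Step 9: prey: 0+0-0=0; pred: 9+0-4=5
Step 10: prey: 0+0-0=0; pred: 5+0-2=3
Max prey = 75 at step 2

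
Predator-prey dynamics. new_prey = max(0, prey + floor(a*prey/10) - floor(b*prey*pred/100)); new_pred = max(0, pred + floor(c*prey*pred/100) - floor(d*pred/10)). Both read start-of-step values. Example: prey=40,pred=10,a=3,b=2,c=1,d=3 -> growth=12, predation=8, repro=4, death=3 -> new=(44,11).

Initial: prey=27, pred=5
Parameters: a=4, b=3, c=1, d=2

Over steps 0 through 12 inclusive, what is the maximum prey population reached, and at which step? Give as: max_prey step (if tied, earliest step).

Step 1: prey: 27+10-4=33; pred: 5+1-1=5
Step 2: prey: 33+13-4=42; pred: 5+1-1=5
Step 3: prey: 42+16-6=52; pred: 5+2-1=6
Step 4: prey: 52+20-9=63; pred: 6+3-1=8
Step 5: prey: 63+25-15=73; pred: 8+5-1=12
Step 6: prey: 73+29-26=76; pred: 12+8-2=18
Step 7: prey: 76+30-41=65; pred: 18+13-3=28
Step 8: prey: 65+26-54=37; pred: 28+18-5=41
Step 9: prey: 37+14-45=6; pred: 41+15-8=48
Step 10: prey: 6+2-8=0; pred: 48+2-9=41
Step 11: prey: 0+0-0=0; pred: 41+0-8=33
Step 12: prey: 0+0-0=0; pred: 33+0-6=27
Max prey = 76 at step 6

Answer: 76 6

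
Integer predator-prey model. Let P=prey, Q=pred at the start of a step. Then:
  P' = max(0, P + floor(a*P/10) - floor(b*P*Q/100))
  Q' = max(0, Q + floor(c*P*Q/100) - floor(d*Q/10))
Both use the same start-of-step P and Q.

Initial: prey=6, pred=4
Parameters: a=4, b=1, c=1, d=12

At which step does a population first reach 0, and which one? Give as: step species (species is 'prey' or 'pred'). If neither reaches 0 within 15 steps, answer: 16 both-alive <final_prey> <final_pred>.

Answer: 1 pred

Derivation:
Step 1: prey: 6+2-0=8; pred: 4+0-4=0
First extinction: pred at step 1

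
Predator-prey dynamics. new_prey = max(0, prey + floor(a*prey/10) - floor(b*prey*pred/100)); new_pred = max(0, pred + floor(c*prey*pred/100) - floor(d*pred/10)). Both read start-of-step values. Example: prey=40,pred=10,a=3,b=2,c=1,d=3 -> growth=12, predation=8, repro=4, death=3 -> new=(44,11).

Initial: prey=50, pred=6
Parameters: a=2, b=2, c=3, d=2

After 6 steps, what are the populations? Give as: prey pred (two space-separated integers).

Step 1: prey: 50+10-6=54; pred: 6+9-1=14
Step 2: prey: 54+10-15=49; pred: 14+22-2=34
Step 3: prey: 49+9-33=25; pred: 34+49-6=77
Step 4: prey: 25+5-38=0; pred: 77+57-15=119
Step 5: prey: 0+0-0=0; pred: 119+0-23=96
Step 6: prey: 0+0-0=0; pred: 96+0-19=77

Answer: 0 77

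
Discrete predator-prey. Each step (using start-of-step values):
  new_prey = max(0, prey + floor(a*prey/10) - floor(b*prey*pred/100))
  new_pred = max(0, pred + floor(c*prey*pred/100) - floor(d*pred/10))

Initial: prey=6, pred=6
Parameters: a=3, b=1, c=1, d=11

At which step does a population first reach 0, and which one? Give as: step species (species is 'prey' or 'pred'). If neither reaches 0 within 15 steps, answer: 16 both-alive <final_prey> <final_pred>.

Step 1: prey: 6+1-0=7; pred: 6+0-6=0
First extinction: pred at step 1

Answer: 1 pred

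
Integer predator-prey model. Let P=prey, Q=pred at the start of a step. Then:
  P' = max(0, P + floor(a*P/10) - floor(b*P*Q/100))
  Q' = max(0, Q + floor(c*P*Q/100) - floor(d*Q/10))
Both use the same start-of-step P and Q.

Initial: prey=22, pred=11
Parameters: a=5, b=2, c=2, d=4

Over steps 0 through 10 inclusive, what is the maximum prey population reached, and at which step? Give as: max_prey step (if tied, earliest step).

Step 1: prey: 22+11-4=29; pred: 11+4-4=11
Step 2: prey: 29+14-6=37; pred: 11+6-4=13
Step 3: prey: 37+18-9=46; pred: 13+9-5=17
Step 4: prey: 46+23-15=54; pred: 17+15-6=26
Step 5: prey: 54+27-28=53; pred: 26+28-10=44
Step 6: prey: 53+26-46=33; pred: 44+46-17=73
Step 7: prey: 33+16-48=1; pred: 73+48-29=92
Step 8: prey: 1+0-1=0; pred: 92+1-36=57
Step 9: prey: 0+0-0=0; pred: 57+0-22=35
Step 10: prey: 0+0-0=0; pred: 35+0-14=21
Max prey = 54 at step 4

Answer: 54 4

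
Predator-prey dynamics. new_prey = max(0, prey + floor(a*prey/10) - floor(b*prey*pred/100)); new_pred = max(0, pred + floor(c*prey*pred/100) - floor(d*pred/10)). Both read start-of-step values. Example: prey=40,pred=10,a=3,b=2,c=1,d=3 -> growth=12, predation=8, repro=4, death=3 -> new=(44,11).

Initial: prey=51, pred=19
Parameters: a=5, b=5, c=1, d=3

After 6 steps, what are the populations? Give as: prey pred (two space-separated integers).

Step 1: prey: 51+25-48=28; pred: 19+9-5=23
Step 2: prey: 28+14-32=10; pred: 23+6-6=23
Step 3: prey: 10+5-11=4; pred: 23+2-6=19
Step 4: prey: 4+2-3=3; pred: 19+0-5=14
Step 5: prey: 3+1-2=2; pred: 14+0-4=10
Step 6: prey: 2+1-1=2; pred: 10+0-3=7

Answer: 2 7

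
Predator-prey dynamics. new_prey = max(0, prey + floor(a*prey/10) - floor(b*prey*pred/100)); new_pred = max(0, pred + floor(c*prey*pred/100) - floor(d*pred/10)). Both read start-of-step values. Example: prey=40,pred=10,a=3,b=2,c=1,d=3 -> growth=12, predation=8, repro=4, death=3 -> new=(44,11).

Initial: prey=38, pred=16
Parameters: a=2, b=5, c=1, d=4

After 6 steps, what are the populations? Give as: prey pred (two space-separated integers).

Answer: 3 2

Derivation:
Step 1: prey: 38+7-30=15; pred: 16+6-6=16
Step 2: prey: 15+3-12=6; pred: 16+2-6=12
Step 3: prey: 6+1-3=4; pred: 12+0-4=8
Step 4: prey: 4+0-1=3; pred: 8+0-3=5
Step 5: prey: 3+0-0=3; pred: 5+0-2=3
Step 6: prey: 3+0-0=3; pred: 3+0-1=2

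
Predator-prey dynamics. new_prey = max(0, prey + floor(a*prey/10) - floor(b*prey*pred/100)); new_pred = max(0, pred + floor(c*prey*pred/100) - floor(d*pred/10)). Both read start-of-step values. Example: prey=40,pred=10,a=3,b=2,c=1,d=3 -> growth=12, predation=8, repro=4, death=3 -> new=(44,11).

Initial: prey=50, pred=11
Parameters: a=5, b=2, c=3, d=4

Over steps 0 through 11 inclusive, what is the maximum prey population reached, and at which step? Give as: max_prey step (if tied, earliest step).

Step 1: prey: 50+25-11=64; pred: 11+16-4=23
Step 2: prey: 64+32-29=67; pred: 23+44-9=58
Step 3: prey: 67+33-77=23; pred: 58+116-23=151
Step 4: prey: 23+11-69=0; pred: 151+104-60=195
Step 5: prey: 0+0-0=0; pred: 195+0-78=117
Step 6: prey: 0+0-0=0; pred: 117+0-46=71
Step 7: prey: 0+0-0=0; pred: 71+0-28=43
Step 8: prey: 0+0-0=0; pred: 43+0-17=26
Step 9: prey: 0+0-0=0; pred: 26+0-10=16
Step 10: prey: 0+0-0=0; pred: 16+0-6=10
Step 11: prey: 0+0-0=0; pred: 10+0-4=6
Max prey = 67 at step 2

Answer: 67 2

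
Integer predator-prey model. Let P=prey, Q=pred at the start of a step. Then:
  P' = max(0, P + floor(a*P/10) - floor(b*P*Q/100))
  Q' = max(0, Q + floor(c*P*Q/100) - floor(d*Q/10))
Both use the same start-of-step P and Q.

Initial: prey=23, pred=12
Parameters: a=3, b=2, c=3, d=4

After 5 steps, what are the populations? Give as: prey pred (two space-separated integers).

Answer: 10 37

Derivation:
Step 1: prey: 23+6-5=24; pred: 12+8-4=16
Step 2: prey: 24+7-7=24; pred: 16+11-6=21
Step 3: prey: 24+7-10=21; pred: 21+15-8=28
Step 4: prey: 21+6-11=16; pred: 28+17-11=34
Step 5: prey: 16+4-10=10; pred: 34+16-13=37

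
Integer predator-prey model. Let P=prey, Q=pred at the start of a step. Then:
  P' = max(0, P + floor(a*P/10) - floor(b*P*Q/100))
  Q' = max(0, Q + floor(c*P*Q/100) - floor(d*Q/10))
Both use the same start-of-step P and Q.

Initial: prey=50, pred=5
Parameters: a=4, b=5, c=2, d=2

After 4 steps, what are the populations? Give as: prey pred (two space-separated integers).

Step 1: prey: 50+20-12=58; pred: 5+5-1=9
Step 2: prey: 58+23-26=55; pred: 9+10-1=18
Step 3: prey: 55+22-49=28; pred: 18+19-3=34
Step 4: prey: 28+11-47=0; pred: 34+19-6=47

Answer: 0 47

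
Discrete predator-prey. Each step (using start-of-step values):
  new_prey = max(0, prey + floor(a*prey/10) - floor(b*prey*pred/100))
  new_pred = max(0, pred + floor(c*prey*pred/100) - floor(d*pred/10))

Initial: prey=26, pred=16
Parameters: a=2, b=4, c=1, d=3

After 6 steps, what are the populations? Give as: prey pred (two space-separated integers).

Answer: 3 5

Derivation:
Step 1: prey: 26+5-16=15; pred: 16+4-4=16
Step 2: prey: 15+3-9=9; pred: 16+2-4=14
Step 3: prey: 9+1-5=5; pred: 14+1-4=11
Step 4: prey: 5+1-2=4; pred: 11+0-3=8
Step 5: prey: 4+0-1=3; pred: 8+0-2=6
Step 6: prey: 3+0-0=3; pred: 6+0-1=5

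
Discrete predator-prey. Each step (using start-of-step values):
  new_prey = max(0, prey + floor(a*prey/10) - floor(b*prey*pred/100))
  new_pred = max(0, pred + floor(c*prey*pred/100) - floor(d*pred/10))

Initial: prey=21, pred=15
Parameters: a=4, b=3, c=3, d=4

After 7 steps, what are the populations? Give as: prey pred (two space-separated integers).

Answer: 5 12

Derivation:
Step 1: prey: 21+8-9=20; pred: 15+9-6=18
Step 2: prey: 20+8-10=18; pred: 18+10-7=21
Step 3: prey: 18+7-11=14; pred: 21+11-8=24
Step 4: prey: 14+5-10=9; pred: 24+10-9=25
Step 5: prey: 9+3-6=6; pred: 25+6-10=21
Step 6: prey: 6+2-3=5; pred: 21+3-8=16
Step 7: prey: 5+2-2=5; pred: 16+2-6=12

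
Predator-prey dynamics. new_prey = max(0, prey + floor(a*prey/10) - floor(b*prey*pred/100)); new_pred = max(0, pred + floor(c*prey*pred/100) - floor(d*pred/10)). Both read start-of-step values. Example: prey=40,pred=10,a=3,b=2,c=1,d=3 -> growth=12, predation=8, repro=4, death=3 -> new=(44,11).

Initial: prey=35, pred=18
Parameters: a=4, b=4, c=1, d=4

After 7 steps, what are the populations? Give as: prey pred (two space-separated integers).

Step 1: prey: 35+14-25=24; pred: 18+6-7=17
Step 2: prey: 24+9-16=17; pred: 17+4-6=15
Step 3: prey: 17+6-10=13; pred: 15+2-6=11
Step 4: prey: 13+5-5=13; pred: 11+1-4=8
Step 5: prey: 13+5-4=14; pred: 8+1-3=6
Step 6: prey: 14+5-3=16; pred: 6+0-2=4
Step 7: prey: 16+6-2=20; pred: 4+0-1=3

Answer: 20 3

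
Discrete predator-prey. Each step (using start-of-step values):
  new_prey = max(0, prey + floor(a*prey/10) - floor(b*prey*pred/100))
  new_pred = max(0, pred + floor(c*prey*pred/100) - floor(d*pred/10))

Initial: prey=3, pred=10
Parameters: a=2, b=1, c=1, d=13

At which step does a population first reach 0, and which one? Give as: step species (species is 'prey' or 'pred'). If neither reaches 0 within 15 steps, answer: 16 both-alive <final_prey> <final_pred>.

Step 1: prey: 3+0-0=3; pred: 10+0-13=0
First extinction: pred at step 1

Answer: 1 pred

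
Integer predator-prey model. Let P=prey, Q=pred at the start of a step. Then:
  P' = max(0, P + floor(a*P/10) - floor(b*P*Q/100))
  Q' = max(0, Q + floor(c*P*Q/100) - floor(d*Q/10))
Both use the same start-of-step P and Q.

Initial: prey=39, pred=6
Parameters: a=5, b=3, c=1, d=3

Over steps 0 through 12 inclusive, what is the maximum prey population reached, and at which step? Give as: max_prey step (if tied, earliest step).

Step 1: prey: 39+19-7=51; pred: 6+2-1=7
Step 2: prey: 51+25-10=66; pred: 7+3-2=8
Step 3: prey: 66+33-15=84; pred: 8+5-2=11
Step 4: prey: 84+42-27=99; pred: 11+9-3=17
Step 5: prey: 99+49-50=98; pred: 17+16-5=28
Step 6: prey: 98+49-82=65; pred: 28+27-8=47
Step 7: prey: 65+32-91=6; pred: 47+30-14=63
Step 8: prey: 6+3-11=0; pred: 63+3-18=48
Step 9: prey: 0+0-0=0; pred: 48+0-14=34
Step 10: prey: 0+0-0=0; pred: 34+0-10=24
Step 11: prey: 0+0-0=0; pred: 24+0-7=17
Step 12: prey: 0+0-0=0; pred: 17+0-5=12
Max prey = 99 at step 4

Answer: 99 4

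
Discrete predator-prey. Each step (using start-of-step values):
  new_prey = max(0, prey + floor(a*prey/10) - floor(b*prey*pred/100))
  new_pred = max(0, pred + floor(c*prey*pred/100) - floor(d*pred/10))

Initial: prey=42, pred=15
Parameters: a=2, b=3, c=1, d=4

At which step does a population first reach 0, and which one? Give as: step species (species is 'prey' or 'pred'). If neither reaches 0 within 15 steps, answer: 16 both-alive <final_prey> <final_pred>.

Step 1: prey: 42+8-18=32; pred: 15+6-6=15
Step 2: prey: 32+6-14=24; pred: 15+4-6=13
Step 3: prey: 24+4-9=19; pred: 13+3-5=11
Step 4: prey: 19+3-6=16; pred: 11+2-4=9
Step 5: prey: 16+3-4=15; pred: 9+1-3=7
Step 6: prey: 15+3-3=15; pred: 7+1-2=6
Step 7: prey: 15+3-2=16; pred: 6+0-2=4
Step 8: prey: 16+3-1=18; pred: 4+0-1=3
Step 9: prey: 18+3-1=20; pred: 3+0-1=2
Step 10: prey: 20+4-1=23; pred: 2+0-0=2
Step 11: prey: 23+4-1=26; pred: 2+0-0=2
Step 12: prey: 26+5-1=30; pred: 2+0-0=2
Step 13: prey: 30+6-1=35; pred: 2+0-0=2
Step 14: prey: 35+7-2=40; pred: 2+0-0=2
Step 15: prey: 40+8-2=46; pred: 2+0-0=2
No extinction within 15 steps

Answer: 16 both-alive 46 2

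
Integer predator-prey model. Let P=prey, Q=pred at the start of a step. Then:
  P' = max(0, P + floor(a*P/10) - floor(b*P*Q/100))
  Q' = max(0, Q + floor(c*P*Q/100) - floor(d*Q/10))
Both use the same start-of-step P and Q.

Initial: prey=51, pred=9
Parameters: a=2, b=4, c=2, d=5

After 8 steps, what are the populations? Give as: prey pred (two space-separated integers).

Answer: 3 1

Derivation:
Step 1: prey: 51+10-18=43; pred: 9+9-4=14
Step 2: prey: 43+8-24=27; pred: 14+12-7=19
Step 3: prey: 27+5-20=12; pred: 19+10-9=20
Step 4: prey: 12+2-9=5; pred: 20+4-10=14
Step 5: prey: 5+1-2=4; pred: 14+1-7=8
Step 6: prey: 4+0-1=3; pred: 8+0-4=4
Step 7: prey: 3+0-0=3; pred: 4+0-2=2
Step 8: prey: 3+0-0=3; pred: 2+0-1=1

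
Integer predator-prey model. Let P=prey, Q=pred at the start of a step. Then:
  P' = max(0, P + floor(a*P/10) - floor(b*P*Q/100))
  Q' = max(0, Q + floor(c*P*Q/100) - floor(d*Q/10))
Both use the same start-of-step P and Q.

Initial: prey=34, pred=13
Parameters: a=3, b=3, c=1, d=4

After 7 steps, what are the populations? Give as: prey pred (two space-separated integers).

Answer: 36 7

Derivation:
Step 1: prey: 34+10-13=31; pred: 13+4-5=12
Step 2: prey: 31+9-11=29; pred: 12+3-4=11
Step 3: prey: 29+8-9=28; pred: 11+3-4=10
Step 4: prey: 28+8-8=28; pred: 10+2-4=8
Step 5: prey: 28+8-6=30; pred: 8+2-3=7
Step 6: prey: 30+9-6=33; pred: 7+2-2=7
Step 7: prey: 33+9-6=36; pred: 7+2-2=7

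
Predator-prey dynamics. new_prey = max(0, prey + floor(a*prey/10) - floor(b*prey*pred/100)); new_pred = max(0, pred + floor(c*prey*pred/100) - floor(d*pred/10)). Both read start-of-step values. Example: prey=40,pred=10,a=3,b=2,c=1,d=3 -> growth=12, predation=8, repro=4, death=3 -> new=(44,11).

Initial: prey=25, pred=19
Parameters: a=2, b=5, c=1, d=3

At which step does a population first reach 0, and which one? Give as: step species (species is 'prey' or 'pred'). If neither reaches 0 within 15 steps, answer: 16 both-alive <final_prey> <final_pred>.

Answer: 16 both-alive 1 3

Derivation:
Step 1: prey: 25+5-23=7; pred: 19+4-5=18
Step 2: prey: 7+1-6=2; pred: 18+1-5=14
Step 3: prey: 2+0-1=1; pred: 14+0-4=10
Step 4: prey: 1+0-0=1; pred: 10+0-3=7
Step 5: prey: 1+0-0=1; pred: 7+0-2=5
Step 6: prey: 1+0-0=1; pred: 5+0-1=4
Step 7: prey: 1+0-0=1; pred: 4+0-1=3
Step 8: prey: 1+0-0=1; pred: 3+0-0=3
Steps 9-15: state stable at prey=1, pred=3 (no change)
No extinction within 15 steps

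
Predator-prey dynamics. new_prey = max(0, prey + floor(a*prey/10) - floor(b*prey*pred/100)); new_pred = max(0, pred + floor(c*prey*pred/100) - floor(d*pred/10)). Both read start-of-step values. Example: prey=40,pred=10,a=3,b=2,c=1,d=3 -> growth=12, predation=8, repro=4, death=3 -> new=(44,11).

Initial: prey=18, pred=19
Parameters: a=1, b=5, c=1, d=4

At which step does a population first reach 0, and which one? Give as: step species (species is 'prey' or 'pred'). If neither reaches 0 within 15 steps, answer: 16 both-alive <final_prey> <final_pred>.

Answer: 16 both-alive 1 2

Derivation:
Step 1: prey: 18+1-17=2; pred: 19+3-7=15
Step 2: prey: 2+0-1=1; pred: 15+0-6=9
Step 3: prey: 1+0-0=1; pred: 9+0-3=6
Step 4: prey: 1+0-0=1; pred: 6+0-2=4
Step 5: prey: 1+0-0=1; pred: 4+0-1=3
Step 6: prey: 1+0-0=1; pred: 3+0-1=2
Step 7: prey: 1+0-0=1; pred: 2+0-0=2
Steps 8-15: state stable at prey=1, pred=2 (no change)
No extinction within 15 steps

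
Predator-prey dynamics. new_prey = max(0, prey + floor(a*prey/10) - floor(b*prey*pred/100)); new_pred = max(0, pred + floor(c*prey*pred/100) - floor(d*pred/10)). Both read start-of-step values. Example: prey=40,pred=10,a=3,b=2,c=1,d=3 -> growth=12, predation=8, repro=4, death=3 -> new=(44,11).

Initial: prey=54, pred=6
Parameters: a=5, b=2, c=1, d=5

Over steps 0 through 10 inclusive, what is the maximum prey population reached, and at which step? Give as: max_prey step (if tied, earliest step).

Step 1: prey: 54+27-6=75; pred: 6+3-3=6
Step 2: prey: 75+37-9=103; pred: 6+4-3=7
Step 3: prey: 103+51-14=140; pred: 7+7-3=11
Step 4: prey: 140+70-30=180; pred: 11+15-5=21
Step 5: prey: 180+90-75=195; pred: 21+37-10=48
Step 6: prey: 195+97-187=105; pred: 48+93-24=117
Step 7: prey: 105+52-245=0; pred: 117+122-58=181
Step 8: prey: 0+0-0=0; pred: 181+0-90=91
Step 9: prey: 0+0-0=0; pred: 91+0-45=46
Step 10: prey: 0+0-0=0; pred: 46+0-23=23
Max prey = 195 at step 5

Answer: 195 5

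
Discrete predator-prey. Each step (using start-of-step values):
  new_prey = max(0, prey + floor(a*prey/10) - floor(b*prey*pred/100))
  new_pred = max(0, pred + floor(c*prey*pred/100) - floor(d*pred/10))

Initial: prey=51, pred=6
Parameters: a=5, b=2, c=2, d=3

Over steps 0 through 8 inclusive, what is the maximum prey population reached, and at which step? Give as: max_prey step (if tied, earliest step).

Answer: 94 3

Derivation:
Step 1: prey: 51+25-6=70; pred: 6+6-1=11
Step 2: prey: 70+35-15=90; pred: 11+15-3=23
Step 3: prey: 90+45-41=94; pred: 23+41-6=58
Step 4: prey: 94+47-109=32; pred: 58+109-17=150
Step 5: prey: 32+16-96=0; pred: 150+96-45=201
Step 6: prey: 0+0-0=0; pred: 201+0-60=141
Step 7: prey: 0+0-0=0; pred: 141+0-42=99
Step 8: prey: 0+0-0=0; pred: 99+0-29=70
Max prey = 94 at step 3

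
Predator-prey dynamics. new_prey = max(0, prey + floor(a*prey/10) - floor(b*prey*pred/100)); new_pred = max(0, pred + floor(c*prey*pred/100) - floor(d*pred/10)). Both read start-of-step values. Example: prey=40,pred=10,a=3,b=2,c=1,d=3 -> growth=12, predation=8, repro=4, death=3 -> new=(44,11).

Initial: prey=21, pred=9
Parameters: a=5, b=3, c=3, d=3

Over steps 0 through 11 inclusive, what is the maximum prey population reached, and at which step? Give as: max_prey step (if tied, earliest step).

Step 1: prey: 21+10-5=26; pred: 9+5-2=12
Step 2: prey: 26+13-9=30; pred: 12+9-3=18
Step 3: prey: 30+15-16=29; pred: 18+16-5=29
Step 4: prey: 29+14-25=18; pred: 29+25-8=46
Step 5: prey: 18+9-24=3; pred: 46+24-13=57
Step 6: prey: 3+1-5=0; pred: 57+5-17=45
Step 7: prey: 0+0-0=0; pred: 45+0-13=32
Step 8: prey: 0+0-0=0; pred: 32+0-9=23
Step 9: prey: 0+0-0=0; pred: 23+0-6=17
Step 10: prey: 0+0-0=0; pred: 17+0-5=12
Step 11: prey: 0+0-0=0; pred: 12+0-3=9
Max prey = 30 at step 2

Answer: 30 2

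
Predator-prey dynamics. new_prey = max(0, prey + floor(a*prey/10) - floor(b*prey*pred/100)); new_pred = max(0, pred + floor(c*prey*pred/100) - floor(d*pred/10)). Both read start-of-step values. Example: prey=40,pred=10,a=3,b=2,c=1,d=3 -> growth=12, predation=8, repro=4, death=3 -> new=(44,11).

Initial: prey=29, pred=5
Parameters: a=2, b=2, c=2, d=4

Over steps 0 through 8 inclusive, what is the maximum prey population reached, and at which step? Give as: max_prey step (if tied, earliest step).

Step 1: prey: 29+5-2=32; pred: 5+2-2=5
Step 2: prey: 32+6-3=35; pred: 5+3-2=6
Step 3: prey: 35+7-4=38; pred: 6+4-2=8
Step 4: prey: 38+7-6=39; pred: 8+6-3=11
Step 5: prey: 39+7-8=38; pred: 11+8-4=15
Step 6: prey: 38+7-11=34; pred: 15+11-6=20
Step 7: prey: 34+6-13=27; pred: 20+13-8=25
Step 8: prey: 27+5-13=19; pred: 25+13-10=28
Max prey = 39 at step 4

Answer: 39 4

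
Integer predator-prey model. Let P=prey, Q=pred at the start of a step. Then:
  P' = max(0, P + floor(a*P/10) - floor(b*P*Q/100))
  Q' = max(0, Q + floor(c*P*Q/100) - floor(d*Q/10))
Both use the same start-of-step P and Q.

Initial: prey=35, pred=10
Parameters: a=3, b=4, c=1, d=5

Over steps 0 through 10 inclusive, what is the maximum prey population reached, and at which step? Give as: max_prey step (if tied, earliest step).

Step 1: prey: 35+10-14=31; pred: 10+3-5=8
Step 2: prey: 31+9-9=31; pred: 8+2-4=6
Step 3: prey: 31+9-7=33; pred: 6+1-3=4
Step 4: prey: 33+9-5=37; pred: 4+1-2=3
Step 5: prey: 37+11-4=44; pred: 3+1-1=3
Step 6: prey: 44+13-5=52; pred: 3+1-1=3
Step 7: prey: 52+15-6=61; pred: 3+1-1=3
Step 8: prey: 61+18-7=72; pred: 3+1-1=3
Step 9: prey: 72+21-8=85; pred: 3+2-1=4
Step 10: prey: 85+25-13=97; pred: 4+3-2=5
Max prey = 97 at step 10

Answer: 97 10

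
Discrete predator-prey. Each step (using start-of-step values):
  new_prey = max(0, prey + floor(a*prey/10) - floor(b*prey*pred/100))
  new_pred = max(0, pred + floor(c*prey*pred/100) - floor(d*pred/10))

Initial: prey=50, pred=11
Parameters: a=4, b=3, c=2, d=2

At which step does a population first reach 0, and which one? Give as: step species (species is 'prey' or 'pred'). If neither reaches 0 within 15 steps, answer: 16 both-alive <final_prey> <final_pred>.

Step 1: prey: 50+20-16=54; pred: 11+11-2=20
Step 2: prey: 54+21-32=43; pred: 20+21-4=37
Step 3: prey: 43+17-47=13; pred: 37+31-7=61
Step 4: prey: 13+5-23=0; pred: 61+15-12=64
First extinction: prey at step 4

Answer: 4 prey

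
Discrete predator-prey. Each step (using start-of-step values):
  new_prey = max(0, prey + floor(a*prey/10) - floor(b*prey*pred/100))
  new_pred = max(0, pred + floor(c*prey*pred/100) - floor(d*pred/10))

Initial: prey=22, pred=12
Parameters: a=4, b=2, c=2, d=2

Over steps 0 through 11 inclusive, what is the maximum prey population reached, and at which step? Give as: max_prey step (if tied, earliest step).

Step 1: prey: 22+8-5=25; pred: 12+5-2=15
Step 2: prey: 25+10-7=28; pred: 15+7-3=19
Step 3: prey: 28+11-10=29; pred: 19+10-3=26
Step 4: prey: 29+11-15=25; pred: 26+15-5=36
Step 5: prey: 25+10-18=17; pred: 36+18-7=47
Step 6: prey: 17+6-15=8; pred: 47+15-9=53
Step 7: prey: 8+3-8=3; pred: 53+8-10=51
Step 8: prey: 3+1-3=1; pred: 51+3-10=44
Step 9: prey: 1+0-0=1; pred: 44+0-8=36
Step 10: prey: 1+0-0=1; pred: 36+0-7=29
Step 11: prey: 1+0-0=1; pred: 29+0-5=24
Max prey = 29 at step 3

Answer: 29 3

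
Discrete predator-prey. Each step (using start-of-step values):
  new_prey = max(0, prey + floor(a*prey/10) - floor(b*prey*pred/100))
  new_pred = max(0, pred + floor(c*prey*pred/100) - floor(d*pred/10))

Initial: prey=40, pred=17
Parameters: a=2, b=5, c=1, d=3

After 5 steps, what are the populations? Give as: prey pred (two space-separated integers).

Answer: 1 6

Derivation:
Step 1: prey: 40+8-34=14; pred: 17+6-5=18
Step 2: prey: 14+2-12=4; pred: 18+2-5=15
Step 3: prey: 4+0-3=1; pred: 15+0-4=11
Step 4: prey: 1+0-0=1; pred: 11+0-3=8
Step 5: prey: 1+0-0=1; pred: 8+0-2=6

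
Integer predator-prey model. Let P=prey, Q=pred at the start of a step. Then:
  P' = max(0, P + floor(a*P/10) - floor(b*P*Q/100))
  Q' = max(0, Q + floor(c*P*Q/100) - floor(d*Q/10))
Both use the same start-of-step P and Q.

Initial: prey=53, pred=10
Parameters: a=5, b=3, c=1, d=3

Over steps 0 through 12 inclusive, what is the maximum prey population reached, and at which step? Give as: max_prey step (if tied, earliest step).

Answer: 74 3

Derivation:
Step 1: prey: 53+26-15=64; pred: 10+5-3=12
Step 2: prey: 64+32-23=73; pred: 12+7-3=16
Step 3: prey: 73+36-35=74; pred: 16+11-4=23
Step 4: prey: 74+37-51=60; pred: 23+17-6=34
Step 5: prey: 60+30-61=29; pred: 34+20-10=44
Step 6: prey: 29+14-38=5; pred: 44+12-13=43
Step 7: prey: 5+2-6=1; pred: 43+2-12=33
Step 8: prey: 1+0-0=1; pred: 33+0-9=24
Step 9: prey: 1+0-0=1; pred: 24+0-7=17
Step 10: prey: 1+0-0=1; pred: 17+0-5=12
Step 11: prey: 1+0-0=1; pred: 12+0-3=9
Step 12: prey: 1+0-0=1; pred: 9+0-2=7
Max prey = 74 at step 3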